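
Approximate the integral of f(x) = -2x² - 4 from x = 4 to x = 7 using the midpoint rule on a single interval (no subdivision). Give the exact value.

M = (b−a)·f(5.5) = 3·(-64.5) = -193.5.

-193.5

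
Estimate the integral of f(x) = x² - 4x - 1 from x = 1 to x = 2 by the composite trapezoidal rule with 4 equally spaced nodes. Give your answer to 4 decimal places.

-4.6481

h = (2 − 1)/3 = 0.333333.
Nodes x₀,…,x₃ = 1, 1.333333, 1.666667, 2.
f(x) = x² - 4x - 1: f₀=-4, f₁=-4.555556, f₂=-4.888889, f₃=-5.
(h/2)·[f₀ + 2f₁ + 2f₂ + f₃] = 0.166667·(-27.888889) = -4.6481.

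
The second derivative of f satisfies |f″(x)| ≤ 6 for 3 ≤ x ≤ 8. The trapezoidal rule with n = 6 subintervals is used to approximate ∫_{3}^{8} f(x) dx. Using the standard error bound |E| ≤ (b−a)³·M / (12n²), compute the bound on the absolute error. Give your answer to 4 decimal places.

|E| ≤ (5)³·6 / (12·6²) = 750/432 = 1.7361.

1.7361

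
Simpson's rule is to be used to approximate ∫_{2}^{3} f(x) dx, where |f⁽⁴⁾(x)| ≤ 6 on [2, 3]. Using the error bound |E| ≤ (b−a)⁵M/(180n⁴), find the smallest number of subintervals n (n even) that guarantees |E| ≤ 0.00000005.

Need 6/(180n⁴) ≤ 0.00000005.
n⁴ ≥ 6/(180·0.00000005) = 666667 ⇒ n ≥ 28.5744, so the smallest even n is 30. (n must be even for Simpson's rule.)

30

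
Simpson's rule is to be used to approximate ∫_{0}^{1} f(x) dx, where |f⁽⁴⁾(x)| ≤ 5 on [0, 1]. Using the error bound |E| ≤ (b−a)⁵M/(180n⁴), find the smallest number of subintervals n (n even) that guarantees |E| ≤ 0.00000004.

Need 5/(180n⁴) ≤ 0.00000004.
n⁴ ≥ 5/(180·0.00000004) = 694444 ⇒ n ≥ 28.8675, so the smallest even n is 30. (n must be even for Simpson's rule.)

30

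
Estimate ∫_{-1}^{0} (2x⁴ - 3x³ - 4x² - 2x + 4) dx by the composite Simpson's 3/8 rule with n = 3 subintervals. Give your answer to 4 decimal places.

h = (0 − (-1))/3 = 0.333333.
Nodes x₀,…,x₃ = -1, -0.666667, -0.333333, 0.
f(x) = 2x⁴ - 3x³ - 4x² - 2x + 4: f₀=7, f₁=4.839506, f₂=4.358025, f₃=4.
(3h/8)·[f₀ + 3f₁ + 3f₂ + f₃] = 0.125·(38.592593) = 4.8241.

4.8241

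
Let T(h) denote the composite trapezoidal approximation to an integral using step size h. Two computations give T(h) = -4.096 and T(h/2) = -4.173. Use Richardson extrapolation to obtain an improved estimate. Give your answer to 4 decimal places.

R = (4·T(h/2) − T(h)) / 3 = (4·(-4.173) − (-4.096))/3 = (-12.596)/3 = -4.1987.

-4.1987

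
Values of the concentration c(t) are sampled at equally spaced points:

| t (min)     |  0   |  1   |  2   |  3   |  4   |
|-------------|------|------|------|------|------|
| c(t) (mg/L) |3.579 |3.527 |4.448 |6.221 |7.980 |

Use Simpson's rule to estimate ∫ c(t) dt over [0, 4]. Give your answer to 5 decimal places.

h = 1, n = 4.
(h/3)·[y₀ + 4y₁ + 2y₂ + 4y₃ + y₄] = 0.333333·(59.447) = 19.81567.

19.81567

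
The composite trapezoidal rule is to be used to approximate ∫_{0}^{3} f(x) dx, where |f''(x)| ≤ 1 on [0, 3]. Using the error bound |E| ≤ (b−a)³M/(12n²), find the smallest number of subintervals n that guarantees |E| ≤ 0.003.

28

Need 27/(12n²) ≤ 0.003.
n² ≥ 27/(12·0.003) = 750 ⇒ n ≥ 27.3861, so the smallest n is 28.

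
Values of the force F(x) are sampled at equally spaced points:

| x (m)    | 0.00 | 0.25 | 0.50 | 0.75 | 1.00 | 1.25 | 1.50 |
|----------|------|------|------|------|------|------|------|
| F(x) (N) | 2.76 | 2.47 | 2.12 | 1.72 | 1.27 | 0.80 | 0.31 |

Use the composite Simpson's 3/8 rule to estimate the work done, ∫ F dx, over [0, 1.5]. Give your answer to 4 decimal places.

h = 0.25, n = 6.
(3h/8)·[y₀ + 3y₁ + 3y₂ + 2y₃ + 3y₄ + 3y₅ + y₆] = 0.09375·(26.49) = 2.4834.

2.4834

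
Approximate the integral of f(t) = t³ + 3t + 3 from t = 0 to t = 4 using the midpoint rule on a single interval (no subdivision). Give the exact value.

M = (b−a)·f(2) = 4·(17) = 68.

68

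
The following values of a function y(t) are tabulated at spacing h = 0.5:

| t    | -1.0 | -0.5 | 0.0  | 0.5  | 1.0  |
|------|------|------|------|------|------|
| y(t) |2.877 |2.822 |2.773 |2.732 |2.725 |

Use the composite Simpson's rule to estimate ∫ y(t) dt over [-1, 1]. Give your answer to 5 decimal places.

h = 0.5, n = 4.
(h/3)·[y₀ + 4y₁ + 2y₂ + 4y₃ + y₄] = 0.166667·(33.364) = 5.56067.

5.56067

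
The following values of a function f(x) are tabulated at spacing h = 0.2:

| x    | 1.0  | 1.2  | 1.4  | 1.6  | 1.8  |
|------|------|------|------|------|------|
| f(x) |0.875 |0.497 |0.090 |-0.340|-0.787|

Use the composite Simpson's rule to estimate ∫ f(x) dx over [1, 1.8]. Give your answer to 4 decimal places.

0.0597

h = 0.2, n = 4.
(h/3)·[y₀ + 4y₁ + 2y₂ + 4y₃ + y₄] = 0.066667·(0.896) = 0.0597.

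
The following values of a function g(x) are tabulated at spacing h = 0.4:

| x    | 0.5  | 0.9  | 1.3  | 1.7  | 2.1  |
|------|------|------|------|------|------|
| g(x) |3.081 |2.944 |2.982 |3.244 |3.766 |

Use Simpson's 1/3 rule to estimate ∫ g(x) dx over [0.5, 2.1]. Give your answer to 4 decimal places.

h = 0.4, n = 4.
(h/3)·[y₀ + 4y₁ + 2y₂ + 4y₃ + y₄] = 0.133333·(37.563) = 5.0084.

5.0084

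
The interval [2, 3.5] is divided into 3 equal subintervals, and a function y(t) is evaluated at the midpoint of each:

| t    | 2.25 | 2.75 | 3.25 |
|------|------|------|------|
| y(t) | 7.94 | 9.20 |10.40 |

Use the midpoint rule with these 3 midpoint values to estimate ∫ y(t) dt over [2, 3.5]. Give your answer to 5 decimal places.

13.77000

h = 0.5, n = 3.
h·[y(m₁) + y(m₂) + y(m₃)] = 0.5·(27.54) = 13.77000.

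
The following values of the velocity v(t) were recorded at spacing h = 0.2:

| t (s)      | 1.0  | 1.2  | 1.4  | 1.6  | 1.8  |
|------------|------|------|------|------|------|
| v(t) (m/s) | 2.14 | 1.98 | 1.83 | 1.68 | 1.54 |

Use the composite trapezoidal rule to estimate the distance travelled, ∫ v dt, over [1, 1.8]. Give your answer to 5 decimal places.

h = 0.2, n = 4.
(h/2)·[y₀ + 2y₁ + 2y₂ + 2y₃ + y₄] = 0.1·(14.66) = 1.46600.

1.46600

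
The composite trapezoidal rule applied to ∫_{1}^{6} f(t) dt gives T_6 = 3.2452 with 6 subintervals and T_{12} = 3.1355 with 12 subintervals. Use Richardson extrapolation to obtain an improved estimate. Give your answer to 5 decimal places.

R = (4·T_{12} − T_6) / 3 = (4·3.1355 − 3.2452)/3 = (9.2968)/3 = 3.09893.

3.09893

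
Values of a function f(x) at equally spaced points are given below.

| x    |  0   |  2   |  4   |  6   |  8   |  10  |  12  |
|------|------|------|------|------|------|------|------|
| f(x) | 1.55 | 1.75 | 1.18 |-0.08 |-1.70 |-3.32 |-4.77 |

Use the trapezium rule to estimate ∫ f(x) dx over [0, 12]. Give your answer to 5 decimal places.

h = 2, n = 6.
(h/2)·[y₀ + 2y₁ + 2y₂ + 2y₃ + 2y₄ + 2y₅ + y₆] = 1·(-7.56) = -7.56000.

-7.56000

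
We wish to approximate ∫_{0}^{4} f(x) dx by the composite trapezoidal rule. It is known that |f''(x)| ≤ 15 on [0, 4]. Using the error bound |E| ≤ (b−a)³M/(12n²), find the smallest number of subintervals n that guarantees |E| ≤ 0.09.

Need 960/(12n²) ≤ 0.09.
n² ≥ 960/(12·0.09) = 888.889 ⇒ n ≥ 29.8142, so the smallest n is 30.

30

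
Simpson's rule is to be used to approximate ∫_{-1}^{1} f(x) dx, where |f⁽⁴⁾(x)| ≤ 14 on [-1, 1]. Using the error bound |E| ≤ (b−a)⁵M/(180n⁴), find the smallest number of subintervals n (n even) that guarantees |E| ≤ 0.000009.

24

Need 448/(180n⁴) ≤ 0.000009.
n⁴ ≥ 448/(180·0.000009) = 276543 ⇒ n ≥ 22.9319, so the smallest even n is 24. (n must be even for Simpson's rule.)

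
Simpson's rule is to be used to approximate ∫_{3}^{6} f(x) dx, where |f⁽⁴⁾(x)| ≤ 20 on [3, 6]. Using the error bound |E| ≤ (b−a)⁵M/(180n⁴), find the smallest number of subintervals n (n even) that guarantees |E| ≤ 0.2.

Need 4860/(180n⁴) ≤ 0.2.
n⁴ ≥ 4860/(180·0.2) = 135 ⇒ n ≥ 3.4087, so the smallest even n is 4. (n must be even for Simpson's rule.)

4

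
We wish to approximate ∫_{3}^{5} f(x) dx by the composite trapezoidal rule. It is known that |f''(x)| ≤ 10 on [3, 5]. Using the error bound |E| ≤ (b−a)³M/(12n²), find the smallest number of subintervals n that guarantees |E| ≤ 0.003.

Need 80/(12n²) ≤ 0.003.
n² ≥ 80/(12·0.003) = 2222.22 ⇒ n ≥ 47.1405, so the smallest n is 48.

48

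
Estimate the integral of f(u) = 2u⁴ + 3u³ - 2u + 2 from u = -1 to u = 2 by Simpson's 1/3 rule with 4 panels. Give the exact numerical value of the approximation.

h = (2 − (-1))/4 = 0.75.
Nodes u₀,…,u₄ = -1, -0.25, 0.5, 1.25, 2.
f(u) = 2u⁴ + 3u³ - 2u + 2: f₀=3, f₁=2.4609375, f₂=1.5, f₃=10.2421875, f₄=54.
(h/3)·[f₀ + 4f₁ + 2f₂ + 4f₃ + f₄] = 0.25·(110.8125) = 27.703125.

27.703125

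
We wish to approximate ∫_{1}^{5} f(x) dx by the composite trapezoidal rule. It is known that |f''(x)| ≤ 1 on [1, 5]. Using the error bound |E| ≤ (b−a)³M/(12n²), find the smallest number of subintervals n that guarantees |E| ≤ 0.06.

10

Need 64/(12n²) ≤ 0.06.
n² ≥ 64/(12·0.06) = 88.8889 ⇒ n ≥ 9.4281, so the smallest n is 10.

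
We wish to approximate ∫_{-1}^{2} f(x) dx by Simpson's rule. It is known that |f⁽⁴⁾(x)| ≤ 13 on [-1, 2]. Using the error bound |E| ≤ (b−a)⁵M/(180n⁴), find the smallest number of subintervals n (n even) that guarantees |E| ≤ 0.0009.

Need 3159/(180n⁴) ≤ 0.0009.
n⁴ ≥ 3159/(180·0.0009) = 19500 ⇒ n ≥ 11.8170, so the smallest even n is 12. (n must be even for Simpson's rule.)

12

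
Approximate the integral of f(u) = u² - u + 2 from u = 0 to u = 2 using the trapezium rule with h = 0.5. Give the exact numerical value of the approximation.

h = (2 − 0)/4 = 0.5.
Nodes u₀,…,u₄ = 0, 0.5, 1, 1.5, 2.
f(u) = u² - u + 2: f₀=2, f₁=1.75, f₂=2, f₃=2.75, f₄=4.
(h/2)·[f₀ + 2f₁ + 2f₂ + 2f₃ + f₄] = 0.25·(19) = 4.75.

4.75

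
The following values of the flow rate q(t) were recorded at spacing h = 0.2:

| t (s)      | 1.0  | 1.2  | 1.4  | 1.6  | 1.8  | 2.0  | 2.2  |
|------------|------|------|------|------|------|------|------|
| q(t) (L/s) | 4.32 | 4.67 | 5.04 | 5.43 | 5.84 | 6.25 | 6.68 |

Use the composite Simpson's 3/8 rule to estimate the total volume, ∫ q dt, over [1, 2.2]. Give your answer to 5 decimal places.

h = 0.2, n = 6.
(3h/8)·[y₀ + 3y₁ + 3y₂ + 2y₃ + 3y₄ + 3y₅ + y₆] = 0.075·(87.26) = 6.54450.

6.54450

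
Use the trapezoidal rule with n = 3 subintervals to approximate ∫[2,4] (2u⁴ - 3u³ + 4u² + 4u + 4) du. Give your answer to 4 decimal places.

336.6255

h = (4 − 2)/3 = 0.666667.
Nodes u₀,…,u₃ = 2, 2.666667, 3.333333, 4.
f(u) = 2u⁴ - 3u³ + 4u² + 4u + 4: f₀=36, f₁=87.358025, f₂=197.580247, f₃=404.
(h/2)·[f₀ + 2f₁ + 2f₂ + f₃] = 0.333333·(1009.876543) = 336.6255.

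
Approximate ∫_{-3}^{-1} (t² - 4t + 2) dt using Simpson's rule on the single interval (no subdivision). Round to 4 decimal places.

S = (b−a)/6 · [f(-3) + 4f(-2) + f(-1)] = 0.333333·[23 + 4·14 + 7] = 28.6667.

28.6667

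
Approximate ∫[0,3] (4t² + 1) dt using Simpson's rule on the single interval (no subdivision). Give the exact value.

39

S = (b−a)/6 · [f(0) + 4f(1.5) + f(3)] = 0.5·[1 + 4·10 + 37] = 39.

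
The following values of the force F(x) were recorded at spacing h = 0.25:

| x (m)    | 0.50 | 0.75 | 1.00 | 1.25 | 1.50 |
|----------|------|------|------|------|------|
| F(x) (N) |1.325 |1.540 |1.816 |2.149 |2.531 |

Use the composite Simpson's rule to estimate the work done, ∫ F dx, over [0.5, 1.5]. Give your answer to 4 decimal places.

h = 0.25, n = 4.
(h/3)·[y₀ + 4y₁ + 2y₂ + 4y₃ + y₄] = 0.083333·(22.244) = 1.8537.

1.8537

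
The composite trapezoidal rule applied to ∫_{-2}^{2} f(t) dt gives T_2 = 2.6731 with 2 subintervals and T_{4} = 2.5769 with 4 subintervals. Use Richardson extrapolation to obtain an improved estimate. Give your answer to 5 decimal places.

R = (4·T_{4} − T_2) / 3 = (4·2.5769 − 2.6731)/3 = (7.6345)/3 = 2.54483.

2.54483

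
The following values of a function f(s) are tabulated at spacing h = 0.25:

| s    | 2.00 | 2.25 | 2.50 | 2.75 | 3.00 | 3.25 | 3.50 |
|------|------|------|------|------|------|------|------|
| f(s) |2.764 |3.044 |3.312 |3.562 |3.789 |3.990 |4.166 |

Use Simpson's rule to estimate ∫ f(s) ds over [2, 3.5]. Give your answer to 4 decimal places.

5.2930

h = 0.25, n = 6.
(h/3)·[y₀ + 4y₁ + 2y₂ + 4y₃ + 2y₄ + 4y₅ + y₆] = 0.083333·(63.516) = 5.2930.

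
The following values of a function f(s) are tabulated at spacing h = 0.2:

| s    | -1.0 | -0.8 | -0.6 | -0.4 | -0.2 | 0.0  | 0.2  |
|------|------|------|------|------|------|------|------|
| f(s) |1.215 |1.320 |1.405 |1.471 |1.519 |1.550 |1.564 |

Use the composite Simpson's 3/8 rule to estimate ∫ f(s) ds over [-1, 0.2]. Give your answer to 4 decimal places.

1.7327

h = 0.2, n = 6.
(3h/8)·[y₀ + 3y₁ + 3y₂ + 2y₃ + 3y₄ + 3y₅ + y₆] = 0.075·(23.103) = 1.7327.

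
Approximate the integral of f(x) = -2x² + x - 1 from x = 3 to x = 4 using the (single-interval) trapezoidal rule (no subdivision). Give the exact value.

T = (b−a)/2 · [f(3) + f(4)] = 0.5·[(-16) + (-29)] = -22.5.

-22.5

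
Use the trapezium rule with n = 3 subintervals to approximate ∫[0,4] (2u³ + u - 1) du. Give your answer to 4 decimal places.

h = (4 − 0)/3 = 1.333333.
Nodes u₀,…,u₃ = 0, 1.333333, 2.666667, 4.
f(u) = 2u³ + u - 1: f₀=-1, f₁=5.074074, f₂=39.592593, f₃=131.
(h/2)·[f₀ + 2f₁ + 2f₂ + f₃] = 0.666667·(219.333333) = 146.2222.

146.2222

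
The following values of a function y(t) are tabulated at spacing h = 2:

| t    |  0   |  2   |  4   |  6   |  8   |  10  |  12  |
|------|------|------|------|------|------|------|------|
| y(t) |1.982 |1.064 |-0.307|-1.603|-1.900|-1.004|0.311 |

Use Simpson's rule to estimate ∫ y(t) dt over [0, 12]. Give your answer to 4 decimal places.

-5.5287

h = 2, n = 6.
(h/3)·[y₀ + 4y₁ + 2y₂ + 4y₃ + 2y₄ + 4y₅ + y₆] = 0.666667·(-8.293) = -5.5287.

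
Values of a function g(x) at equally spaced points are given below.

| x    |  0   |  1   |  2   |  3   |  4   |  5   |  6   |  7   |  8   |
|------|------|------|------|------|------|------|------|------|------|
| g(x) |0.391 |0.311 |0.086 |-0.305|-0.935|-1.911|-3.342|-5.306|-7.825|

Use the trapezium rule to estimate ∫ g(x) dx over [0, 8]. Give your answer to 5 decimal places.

-15.11900

h = 1, n = 8.
(h/2)·[y₀ + 2y₁ + 2y₂ + 2y₃ + 2y₄ + 2y₅ + 2y₆ + 2y₇ + y₈] = 0.5·(-30.238) = -15.11900.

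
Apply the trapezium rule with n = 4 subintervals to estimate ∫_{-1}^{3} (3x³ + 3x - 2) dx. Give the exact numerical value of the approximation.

h = (3 − (-1))/4 = 1.
Nodes x₀,…,x₄ = -1, 0, 1, 2, 3.
f(x) = 3x³ + 3x - 2: f₀=-8, f₁=-2, f₂=4, f₃=28, f₄=88.
(h/2)·[f₀ + 2f₁ + 2f₂ + 2f₃ + f₄] = 0.5·(140) = 70.

70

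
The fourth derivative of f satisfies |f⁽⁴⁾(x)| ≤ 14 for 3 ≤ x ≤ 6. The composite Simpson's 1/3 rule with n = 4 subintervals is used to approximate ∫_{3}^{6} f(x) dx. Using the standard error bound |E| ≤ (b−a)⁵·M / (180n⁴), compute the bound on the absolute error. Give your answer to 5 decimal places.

0.07383

|E| ≤ (3)⁵·14 / (180·4⁴) = 3402/46080 = 0.07383.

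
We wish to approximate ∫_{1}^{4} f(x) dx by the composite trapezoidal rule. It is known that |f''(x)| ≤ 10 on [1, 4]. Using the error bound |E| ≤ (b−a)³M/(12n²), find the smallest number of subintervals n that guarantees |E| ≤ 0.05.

22

Need 270/(12n²) ≤ 0.05.
n² ≥ 270/(12·0.05) = 450 ⇒ n ≥ 21.2132, so the smallest n is 22.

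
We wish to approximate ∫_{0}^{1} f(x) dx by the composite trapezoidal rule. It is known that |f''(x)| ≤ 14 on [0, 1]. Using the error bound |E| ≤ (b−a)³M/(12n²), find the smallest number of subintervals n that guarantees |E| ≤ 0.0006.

45

Need 14/(12n²) ≤ 0.0006.
n² ≥ 14/(12·0.0006) = 1944.44 ⇒ n ≥ 44.0959, so the smallest n is 45.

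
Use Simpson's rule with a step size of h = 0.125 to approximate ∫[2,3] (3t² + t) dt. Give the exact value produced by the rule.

21.5

h = (3 − 2)/8 = 0.125.
Nodes t₀,…,t₈ = 2, 2.125, 2.25, 2.375, 2.5, 2.625, 2.75, 2.875, 3.
f(t) = 3t² + t: f₀=14, f₁=15.671875, f₂=17.4375, f₃=19.296875, f₄=21.25, f₅=23.296875, f₆=25.4375, f₇=27.671875, f₈=30.
(h/3)·[f₀ + 4f₁ + 2f₂ + 4f₃ + 2f₄ + 4f₅ + 2f₆ + 4f₇ + f₈] = 0.041667·(516) = 21.5.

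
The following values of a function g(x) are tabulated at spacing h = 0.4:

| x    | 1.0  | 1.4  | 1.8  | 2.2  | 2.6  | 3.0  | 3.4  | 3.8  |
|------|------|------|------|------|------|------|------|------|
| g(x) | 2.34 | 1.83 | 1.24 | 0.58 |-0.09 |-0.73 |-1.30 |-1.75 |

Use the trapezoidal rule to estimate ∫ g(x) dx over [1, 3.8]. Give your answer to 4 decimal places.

h = 0.4, n = 7.
(h/2)·[y₀ + 2y₁ + 2y₂ + 2y₃ + 2y₄ + 2y₅ + 2y₆ + y₇] = 0.2·(3.65) = 0.7300.

0.7300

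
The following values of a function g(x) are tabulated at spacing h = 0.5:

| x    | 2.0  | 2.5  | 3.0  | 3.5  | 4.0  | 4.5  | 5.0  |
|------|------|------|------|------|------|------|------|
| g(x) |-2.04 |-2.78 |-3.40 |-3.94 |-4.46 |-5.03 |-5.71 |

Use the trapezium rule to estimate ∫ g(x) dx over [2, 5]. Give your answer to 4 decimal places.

h = 0.5, n = 6.
(h/2)·[y₀ + 2y₁ + 2y₂ + 2y₃ + 2y₄ + 2y₅ + y₆] = 0.25·(-46.97) = -11.7425.

-11.7425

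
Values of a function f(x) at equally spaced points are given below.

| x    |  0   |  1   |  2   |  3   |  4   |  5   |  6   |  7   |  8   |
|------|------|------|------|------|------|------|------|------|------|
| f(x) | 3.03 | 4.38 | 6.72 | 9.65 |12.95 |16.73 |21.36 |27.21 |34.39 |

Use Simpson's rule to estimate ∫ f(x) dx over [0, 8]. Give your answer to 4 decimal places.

117.1200

h = 1, n = 8.
(h/3)·[y₀ + 4y₁ + 2y₂ + 4y₃ + 2y₄ + 4y₅ + 2y₆ + 4y₇ + y₈] = 0.333333·(351.36) = 117.1200.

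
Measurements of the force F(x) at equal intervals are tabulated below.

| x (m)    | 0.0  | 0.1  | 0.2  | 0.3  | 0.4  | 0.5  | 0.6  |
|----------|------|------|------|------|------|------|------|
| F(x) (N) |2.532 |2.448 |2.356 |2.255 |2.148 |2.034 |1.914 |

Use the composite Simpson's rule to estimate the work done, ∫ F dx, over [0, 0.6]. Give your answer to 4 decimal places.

1.3467

h = 0.1, n = 6.
(h/3)·[y₀ + 4y₁ + 2y₂ + 4y₃ + 2y₄ + 4y₅ + y₆] = 0.033333·(40.402) = 1.3467.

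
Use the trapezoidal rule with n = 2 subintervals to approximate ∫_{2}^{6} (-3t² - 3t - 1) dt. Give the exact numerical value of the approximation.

-268

h = (6 − 2)/2 = 2.
Nodes t₀,…,t₂ = 2, 4, 6.
f(t) = -3t² - 3t - 1: f₀=-19, f₁=-61, f₂=-127.
(h/2)·[f₀ + 2f₁ + f₂] = 1·(-268) = -268.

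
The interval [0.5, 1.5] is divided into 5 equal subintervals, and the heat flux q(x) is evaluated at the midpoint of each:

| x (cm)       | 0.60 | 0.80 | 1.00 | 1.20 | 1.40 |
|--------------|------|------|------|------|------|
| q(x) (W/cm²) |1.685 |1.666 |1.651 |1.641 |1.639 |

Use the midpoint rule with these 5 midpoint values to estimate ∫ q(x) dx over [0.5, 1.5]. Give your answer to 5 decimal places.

h = 0.2, n = 5.
h·[y(m₁) + y(m₂) + y(m₃) + y(m₄) + y(m₅)] = 0.2·(8.282) = 1.65640.

1.65640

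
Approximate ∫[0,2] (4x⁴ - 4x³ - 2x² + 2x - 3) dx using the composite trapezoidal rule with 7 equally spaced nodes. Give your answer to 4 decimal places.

h = (2 − 0)/6 = 0.333333.
Nodes x₀,…,x₆ = 0, 0.333333, 0.666667, 1, 1.333333, 1.666667, 2.
f(x) = 4x⁴ - 4x³ - 2x² + 2x - 3: f₀=-3, f₁=-2.654321, f₂=-2.950617, f₃=-3, f₄=-0.728395, f₅=7.123457, f₆=25.
(h/2)·[f₀ + 2f₁ + 2f₂ + 2f₃ + 2f₄ + 2f₅ + f₆] = 0.166667·(17.580247) = 2.9300.

2.9300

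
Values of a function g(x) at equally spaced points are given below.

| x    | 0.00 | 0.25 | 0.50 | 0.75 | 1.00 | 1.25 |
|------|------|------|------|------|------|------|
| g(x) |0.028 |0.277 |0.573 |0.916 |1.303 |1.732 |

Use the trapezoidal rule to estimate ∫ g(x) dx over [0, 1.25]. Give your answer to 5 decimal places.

h = 0.25, n = 5.
(h/2)·[y₀ + 2y₁ + 2y₂ + 2y₃ + 2y₄ + y₅] = 0.125·(7.898) = 0.98725.

0.98725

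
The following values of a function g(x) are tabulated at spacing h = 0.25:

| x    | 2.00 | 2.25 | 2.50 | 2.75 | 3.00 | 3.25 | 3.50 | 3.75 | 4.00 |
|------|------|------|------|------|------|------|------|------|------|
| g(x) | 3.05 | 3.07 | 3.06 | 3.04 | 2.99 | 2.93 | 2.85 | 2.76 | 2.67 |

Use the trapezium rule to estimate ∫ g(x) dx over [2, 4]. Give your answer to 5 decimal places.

h = 0.25, n = 8.
(h/2)·[y₀ + 2y₁ + 2y₂ + 2y₃ + 2y₄ + 2y₅ + 2y₆ + 2y₇ + y₈] = 0.125·(47.12) = 5.89000.

5.89000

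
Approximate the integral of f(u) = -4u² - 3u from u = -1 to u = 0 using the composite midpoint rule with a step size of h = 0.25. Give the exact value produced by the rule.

h = (0 − (-1))/4 = 0.25.
Midpoints m₁,…,m₄ = -0.875, -0.625, -0.375, -0.125.
f(m₁)=-0.4375, f(m₂)=0.3125, f(m₃)=0.5625, f(m₄)=0.3125.
h·[f(m₁) + f(m₂) + f(m₃) + f(m₄)] = 0.25·(0.75) = 0.1875.

0.1875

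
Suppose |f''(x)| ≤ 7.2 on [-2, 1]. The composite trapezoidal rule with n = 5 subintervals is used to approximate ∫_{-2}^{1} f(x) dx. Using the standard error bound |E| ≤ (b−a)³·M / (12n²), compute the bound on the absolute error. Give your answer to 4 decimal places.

|E| ≤ (3)³·7.2 / (12·5²) = 194.4/300 = 0.6480.

0.6480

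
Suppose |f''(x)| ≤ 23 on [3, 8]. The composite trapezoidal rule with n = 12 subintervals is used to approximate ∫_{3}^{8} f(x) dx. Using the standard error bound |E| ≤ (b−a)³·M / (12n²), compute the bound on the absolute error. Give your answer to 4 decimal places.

|E| ≤ (5)³·23 / (12·12²) = 2875/1728 = 1.6638.

1.6638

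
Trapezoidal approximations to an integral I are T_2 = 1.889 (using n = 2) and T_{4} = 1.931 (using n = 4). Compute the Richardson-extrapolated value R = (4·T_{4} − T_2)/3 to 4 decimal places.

1.9450

R = (4·T_{4} − T_2) / 3 = (4·1.931 − 1.889)/3 = (5.835)/3 = 1.9450.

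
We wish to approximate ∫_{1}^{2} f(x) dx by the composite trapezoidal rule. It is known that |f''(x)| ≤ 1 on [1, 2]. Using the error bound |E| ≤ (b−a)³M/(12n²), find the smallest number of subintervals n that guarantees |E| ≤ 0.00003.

Need 1/(12n²) ≤ 0.00003.
n² ≥ 1/(12·0.00003) = 2777.78 ⇒ n ≥ 52.7046, so the smallest n is 53.

53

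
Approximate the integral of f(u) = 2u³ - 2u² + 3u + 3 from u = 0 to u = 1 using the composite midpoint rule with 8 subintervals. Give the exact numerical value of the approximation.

h = (1 − 0)/8 = 0.125.
Midpoints m₁,…,m₈ = 0.0625, 0.1875, 0.3125, 0.4375, 0.5625, 0.6875, 0.8125, 0.9375.
f(m₁)=3.18017578125, f(m₂)=3.50537109375, f(m₃)=3.80322265625, f(m₄)=4.09716796875, f(m₅)=4.41064453125, f(m₆)=4.76708984375, f(m₇)=5.18994140625, f(m₈)=5.70263671875.
h·[f(m₁) + f(m₂) + f(m₃) + f(m₄) + f(m₅) + f(m₆) + f(m₇) + f(m₈)] = 0.125·(34.65625) = 4.33203125.

4.33203125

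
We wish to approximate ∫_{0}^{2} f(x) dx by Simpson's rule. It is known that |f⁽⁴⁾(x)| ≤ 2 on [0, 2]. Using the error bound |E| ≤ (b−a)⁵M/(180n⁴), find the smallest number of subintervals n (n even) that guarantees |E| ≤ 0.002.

4

Need 64/(180n⁴) ≤ 0.002.
n⁴ ≥ 64/(180·0.002) = 177.778 ⇒ n ≥ 3.6515, so the smallest even n is 4. (n must be even for Simpson's rule.)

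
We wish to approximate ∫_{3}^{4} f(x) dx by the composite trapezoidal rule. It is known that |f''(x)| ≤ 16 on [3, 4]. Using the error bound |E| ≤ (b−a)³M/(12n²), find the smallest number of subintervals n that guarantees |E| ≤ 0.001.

Need 16/(12n²) ≤ 0.001.
n² ≥ 16/(12·0.001) = 1333.33 ⇒ n ≥ 36.5148, so the smallest n is 37.

37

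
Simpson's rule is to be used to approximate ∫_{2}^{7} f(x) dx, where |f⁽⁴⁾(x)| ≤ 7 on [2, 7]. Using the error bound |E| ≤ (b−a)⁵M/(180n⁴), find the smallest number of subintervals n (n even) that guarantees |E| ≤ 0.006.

12

Need 21875/(180n⁴) ≤ 0.006.
n⁴ ≥ 21875/(180·0.006) = 20254.6 ⇒ n ≥ 11.9297, so the smallest even n is 12. (n must be even for Simpson's rule.)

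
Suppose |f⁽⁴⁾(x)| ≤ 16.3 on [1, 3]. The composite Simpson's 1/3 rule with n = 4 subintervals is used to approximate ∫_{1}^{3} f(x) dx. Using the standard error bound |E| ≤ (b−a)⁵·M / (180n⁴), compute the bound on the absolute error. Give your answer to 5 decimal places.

0.01132

|E| ≤ (2)⁵·16.3 / (180·4⁴) = 521.6/46080 = 0.01132.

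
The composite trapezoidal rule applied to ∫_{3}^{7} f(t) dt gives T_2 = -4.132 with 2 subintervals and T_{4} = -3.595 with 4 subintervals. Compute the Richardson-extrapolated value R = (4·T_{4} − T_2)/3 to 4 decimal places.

-3.4160

R = (4·T_{4} − T_2) / 3 = (4·(-3.595) − (-4.132))/3 = (-10.248)/3 = -3.4160.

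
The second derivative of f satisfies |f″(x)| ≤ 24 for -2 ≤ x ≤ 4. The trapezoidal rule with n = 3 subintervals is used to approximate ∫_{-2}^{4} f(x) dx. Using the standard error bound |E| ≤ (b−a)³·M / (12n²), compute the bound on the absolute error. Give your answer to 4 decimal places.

48.0000

|E| ≤ (6)³·24 / (12·3²) = 5184/108 = 48.0000.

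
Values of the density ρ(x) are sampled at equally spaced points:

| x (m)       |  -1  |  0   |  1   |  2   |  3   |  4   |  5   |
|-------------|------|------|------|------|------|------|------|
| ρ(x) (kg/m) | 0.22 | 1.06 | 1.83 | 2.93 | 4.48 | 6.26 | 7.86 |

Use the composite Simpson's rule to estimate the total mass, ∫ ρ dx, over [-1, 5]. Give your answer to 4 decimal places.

h = 1, n = 6.
(h/3)·[y₀ + 4y₁ + 2y₂ + 4y₃ + 2y₄ + 4y₅ + y₆] = 0.333333·(61.70) = 20.5667.

20.5667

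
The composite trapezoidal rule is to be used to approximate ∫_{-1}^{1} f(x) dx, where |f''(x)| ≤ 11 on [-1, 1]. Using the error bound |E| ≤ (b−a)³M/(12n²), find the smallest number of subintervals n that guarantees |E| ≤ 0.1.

Need 88/(12n²) ≤ 0.1.
n² ≥ 88/(12·0.1) = 73.3333 ⇒ n ≥ 8.5635, so the smallest n is 9.

9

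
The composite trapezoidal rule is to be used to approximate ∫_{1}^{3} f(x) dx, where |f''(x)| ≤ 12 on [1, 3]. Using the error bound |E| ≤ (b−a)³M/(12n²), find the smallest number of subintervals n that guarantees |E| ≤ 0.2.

7

Need 96/(12n²) ≤ 0.2.
n² ≥ 96/(12·0.2) = 40 ⇒ n ≥ 6.3246, so the smallest n is 7.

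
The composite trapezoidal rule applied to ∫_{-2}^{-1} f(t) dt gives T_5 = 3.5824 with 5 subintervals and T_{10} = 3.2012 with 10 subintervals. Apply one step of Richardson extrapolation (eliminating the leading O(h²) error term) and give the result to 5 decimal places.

R = (4·T_{10} − T_5) / 3 = (4·3.2012 − 3.5824)/3 = (9.2224)/3 = 3.07413.

3.07413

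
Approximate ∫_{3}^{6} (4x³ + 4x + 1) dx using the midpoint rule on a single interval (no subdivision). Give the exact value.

1150.5

M = (b−a)·f(4.5) = 3·(383.5) = 1150.5.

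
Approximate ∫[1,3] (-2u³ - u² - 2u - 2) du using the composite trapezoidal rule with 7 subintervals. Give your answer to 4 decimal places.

h = (3 − 1)/7 = 0.285714.
Nodes u₀,…,u₇ = 1, 1.285714, 1.571429, 1.857143, 2.142857, 2.428571, 2.714286, 3.
f(u) = -2u³ - u² - 2u - 2: f₀=-7, f₁=-10.475219, f₂=-15.373178, f₃=-21.973761, f₄=-30.556851, f₅=-41.402332, f₆=-54.790087, f₇=-71.
(h/2)·[f₀ + 2f₁ + 2f₂ + 2f₃ + 2f₄ + 2f₅ + 2f₆ + f₇] = 0.142857·(-427.142857) = -61.0204.

-61.0204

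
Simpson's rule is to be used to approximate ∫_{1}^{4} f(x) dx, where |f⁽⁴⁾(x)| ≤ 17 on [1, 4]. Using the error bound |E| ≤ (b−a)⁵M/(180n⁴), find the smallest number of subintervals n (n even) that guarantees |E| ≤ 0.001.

14

Need 4131/(180n⁴) ≤ 0.001.
n⁴ ≥ 4131/(180·0.001) = 22950 ⇒ n ≥ 12.3082, so the smallest even n is 14. (n must be even for Simpson's rule.)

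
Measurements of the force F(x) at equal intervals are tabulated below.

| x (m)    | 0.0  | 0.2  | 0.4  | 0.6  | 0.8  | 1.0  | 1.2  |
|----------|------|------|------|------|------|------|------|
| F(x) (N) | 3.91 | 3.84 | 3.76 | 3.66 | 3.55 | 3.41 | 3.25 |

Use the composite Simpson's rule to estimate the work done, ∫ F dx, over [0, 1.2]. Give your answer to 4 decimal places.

h = 0.2, n = 6.
(h/3)·[y₀ + 4y₁ + 2y₂ + 4y₃ + 2y₄ + 4y₅ + y₆] = 0.066667·(65.42) = 4.3613.

4.3613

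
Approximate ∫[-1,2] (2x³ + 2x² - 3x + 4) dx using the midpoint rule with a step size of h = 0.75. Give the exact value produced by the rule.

h = (2 − (-1))/4 = 0.75.
Midpoints m₁,…,m₄ = -0.625, 0.125, 0.875, 1.625.
f(m₁)=6.16796875, f(m₂)=3.66015625, f(m₃)=4.24609375, f(m₄)=12.98828125.
h·[f(m₁) + f(m₂) + f(m₃) + f(m₄)] = 0.75·(27.0625) = 20.296875.

20.296875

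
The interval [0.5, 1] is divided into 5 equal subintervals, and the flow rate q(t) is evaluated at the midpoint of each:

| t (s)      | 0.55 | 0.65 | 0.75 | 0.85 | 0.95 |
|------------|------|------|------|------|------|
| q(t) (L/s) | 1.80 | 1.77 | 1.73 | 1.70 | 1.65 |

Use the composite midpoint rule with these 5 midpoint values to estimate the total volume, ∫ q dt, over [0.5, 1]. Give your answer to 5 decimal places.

h = 0.1, n = 5.
h·[y(m₁) + y(m₂) + y(m₃) + y(m₄) + y(m₅)] = 0.1·(8.65) = 0.86500.

0.86500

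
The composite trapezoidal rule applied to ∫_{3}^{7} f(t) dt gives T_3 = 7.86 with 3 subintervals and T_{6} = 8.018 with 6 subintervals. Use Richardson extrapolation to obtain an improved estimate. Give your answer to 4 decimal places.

8.0707

R = (4·T_{6} − T_3) / 3 = (4·8.018 − 7.86)/3 = (24.212)/3 = 8.0707.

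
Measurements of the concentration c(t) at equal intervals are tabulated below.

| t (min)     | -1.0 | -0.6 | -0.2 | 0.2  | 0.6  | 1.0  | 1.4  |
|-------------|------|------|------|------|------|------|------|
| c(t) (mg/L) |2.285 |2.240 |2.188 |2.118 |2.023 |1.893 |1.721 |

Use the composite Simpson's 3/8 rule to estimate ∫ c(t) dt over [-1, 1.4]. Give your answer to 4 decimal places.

4.9911

h = 0.4, n = 6.
(3h/8)·[y₀ + 3y₁ + 3y₂ + 2y₃ + 3y₄ + 3y₅ + y₆] = 0.15·(33.274) = 4.9911.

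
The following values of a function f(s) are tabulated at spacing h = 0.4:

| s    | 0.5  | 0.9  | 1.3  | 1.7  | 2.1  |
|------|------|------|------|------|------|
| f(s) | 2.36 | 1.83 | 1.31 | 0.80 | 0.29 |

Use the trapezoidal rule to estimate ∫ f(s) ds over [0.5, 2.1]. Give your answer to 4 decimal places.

2.1060

h = 0.4, n = 4.
(h/2)·[y₀ + 2y₁ + 2y₂ + 2y₃ + y₄] = 0.2·(10.53) = 2.1060.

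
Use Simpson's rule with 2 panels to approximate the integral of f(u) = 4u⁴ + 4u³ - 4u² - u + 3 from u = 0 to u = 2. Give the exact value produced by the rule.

36

h = (2 − 0)/2 = 1.
Nodes u₀,…,u₂ = 0, 1, 2.
f(u) = 4u⁴ + 4u³ - 4u² - u + 3: f₀=3, f₁=6, f₂=81.
(h/3)·[f₀ + 4f₁ + f₂] = 0.333333·(108) = 36.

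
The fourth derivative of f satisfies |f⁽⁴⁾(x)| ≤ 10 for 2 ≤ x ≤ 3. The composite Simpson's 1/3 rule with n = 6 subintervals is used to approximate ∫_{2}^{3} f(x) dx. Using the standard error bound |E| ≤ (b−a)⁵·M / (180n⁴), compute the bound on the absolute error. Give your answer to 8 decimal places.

0.00004287

|E| ≤ (1)⁵·10 / (180·6⁴) = 10/233280 = 0.00004287.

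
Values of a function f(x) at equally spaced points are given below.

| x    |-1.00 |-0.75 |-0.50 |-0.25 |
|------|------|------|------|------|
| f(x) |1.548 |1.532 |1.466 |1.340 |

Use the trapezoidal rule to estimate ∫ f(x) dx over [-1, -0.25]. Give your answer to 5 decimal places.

1.11050

h = 0.25, n = 3.
(h/2)·[y₀ + 2y₁ + 2y₂ + y₃] = 0.125·(8.884) = 1.11050.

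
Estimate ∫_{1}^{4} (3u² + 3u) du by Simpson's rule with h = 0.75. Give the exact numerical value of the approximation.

85.5

h = (4 − 1)/4 = 0.75.
Nodes u₀,…,u₄ = 1, 1.75, 2.5, 3.25, 4.
f(u) = 3u² + 3u: f₀=6, f₁=14.4375, f₂=26.25, f₃=41.4375, f₄=60.
(h/3)·[f₀ + 4f₁ + 2f₂ + 4f₃ + f₄] = 0.25·(342) = 85.5.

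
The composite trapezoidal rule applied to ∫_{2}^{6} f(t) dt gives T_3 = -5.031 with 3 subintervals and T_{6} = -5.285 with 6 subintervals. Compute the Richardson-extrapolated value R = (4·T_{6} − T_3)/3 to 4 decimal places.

R = (4·T_{6} − T_3) / 3 = (4·(-5.285) − (-5.031))/3 = (-16.109)/3 = -5.3697.

-5.3697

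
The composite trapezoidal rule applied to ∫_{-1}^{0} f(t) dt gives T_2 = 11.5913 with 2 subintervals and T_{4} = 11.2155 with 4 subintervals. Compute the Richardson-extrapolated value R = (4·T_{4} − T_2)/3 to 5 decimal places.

R = (4·T_{4} − T_2) / 3 = (4·11.2155 − 11.5913)/3 = (33.2707)/3 = 11.09023.

11.09023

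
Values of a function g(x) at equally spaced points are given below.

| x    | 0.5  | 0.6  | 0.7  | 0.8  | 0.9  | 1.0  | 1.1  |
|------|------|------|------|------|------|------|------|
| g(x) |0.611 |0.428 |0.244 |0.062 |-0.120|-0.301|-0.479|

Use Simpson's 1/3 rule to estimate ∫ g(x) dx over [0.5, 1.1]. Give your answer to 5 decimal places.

0.03787

h = 0.1, n = 6.
(h/3)·[y₀ + 4y₁ + 2y₂ + 4y₃ + 2y₄ + 4y₅ + y₆] = 0.033333·(1.136) = 0.03787.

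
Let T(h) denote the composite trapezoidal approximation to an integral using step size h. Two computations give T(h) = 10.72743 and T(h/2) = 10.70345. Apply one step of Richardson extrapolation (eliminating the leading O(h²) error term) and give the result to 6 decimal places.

R = (4·T(h/2) − T(h)) / 3 = (4·10.70345 − 10.72743)/3 = (32.08637)/3 = 10.695457.

10.695457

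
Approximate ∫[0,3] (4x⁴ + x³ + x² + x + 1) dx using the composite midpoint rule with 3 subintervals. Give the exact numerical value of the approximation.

212.125

h = (3 − 0)/3 = 1.
Midpoints m₁,…,m₃ = 0.5, 1.5, 2.5.
f(m₁)=2.125, f(m₂)=28.375, f(m₃)=181.625.
h·[f(m₁) + f(m₂) + f(m₃)] = 1·(212.125) = 212.125.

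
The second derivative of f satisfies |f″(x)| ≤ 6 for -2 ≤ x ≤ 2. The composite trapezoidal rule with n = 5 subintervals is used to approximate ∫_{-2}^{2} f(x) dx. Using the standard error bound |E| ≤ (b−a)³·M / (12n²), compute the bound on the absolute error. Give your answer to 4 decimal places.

1.2800

|E| ≤ (4)³·6 / (12·5²) = 384/300 = 1.2800.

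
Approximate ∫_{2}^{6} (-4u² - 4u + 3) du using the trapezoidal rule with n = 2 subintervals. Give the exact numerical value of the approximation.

h = (6 − 2)/2 = 2.
Nodes u₀,…,u₂ = 2, 4, 6.
f(u) = -4u² - 4u + 3: f₀=-21, f₁=-77, f₂=-165.
(h/2)·[f₀ + 2f₁ + f₂] = 1·(-340) = -340.

-340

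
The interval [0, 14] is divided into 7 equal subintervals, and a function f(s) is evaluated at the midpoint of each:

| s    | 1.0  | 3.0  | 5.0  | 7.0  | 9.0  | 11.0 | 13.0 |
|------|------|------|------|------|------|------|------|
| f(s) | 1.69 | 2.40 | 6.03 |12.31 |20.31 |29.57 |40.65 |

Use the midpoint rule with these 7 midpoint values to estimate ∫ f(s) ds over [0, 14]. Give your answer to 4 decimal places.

225.9200

h = 2, n = 7.
h·[y(m₁) + y(m₂) + y(m₃) + y(m₄) + y(m₅) + y(m₆) + y(m₇)] = 2·(112.96) = 225.9200.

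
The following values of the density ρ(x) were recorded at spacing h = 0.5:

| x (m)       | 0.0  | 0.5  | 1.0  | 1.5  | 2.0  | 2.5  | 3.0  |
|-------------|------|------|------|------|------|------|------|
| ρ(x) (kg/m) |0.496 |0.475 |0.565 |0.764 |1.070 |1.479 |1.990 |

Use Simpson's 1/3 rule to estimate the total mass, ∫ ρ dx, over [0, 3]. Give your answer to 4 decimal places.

h = 0.5, n = 6.
(h/3)·[y₀ + 4y₁ + 2y₂ + 4y₃ + 2y₄ + 4y₅ + y₆] = 0.166667·(16.628) = 2.7713.

2.7713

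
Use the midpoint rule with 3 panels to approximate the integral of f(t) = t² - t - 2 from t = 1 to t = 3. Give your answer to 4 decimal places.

h = (3 − 1)/3 = 0.666667.
Midpoints m₁,…,m₃ = 1.333333, 2, 2.666667.
f(m₁)=-1.555556, f(m₂)=0, f(m₃)=2.444444.
h·[f(m₁) + f(m₂) + f(m₃)] = 0.666667·(0.888889) = 0.5926.

0.5926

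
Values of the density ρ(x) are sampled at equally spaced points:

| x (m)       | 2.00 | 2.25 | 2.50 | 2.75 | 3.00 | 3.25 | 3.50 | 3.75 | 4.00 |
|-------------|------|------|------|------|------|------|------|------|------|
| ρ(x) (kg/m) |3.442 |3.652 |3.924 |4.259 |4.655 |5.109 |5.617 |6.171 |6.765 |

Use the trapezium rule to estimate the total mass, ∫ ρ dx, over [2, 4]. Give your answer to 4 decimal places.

9.6226

h = 0.25, n = 8.
(h/2)·[y₀ + 2y₁ + 2y₂ + 2y₃ + 2y₄ + 2y₅ + 2y₆ + 2y₇ + y₈] = 0.125·(76.981) = 9.6226.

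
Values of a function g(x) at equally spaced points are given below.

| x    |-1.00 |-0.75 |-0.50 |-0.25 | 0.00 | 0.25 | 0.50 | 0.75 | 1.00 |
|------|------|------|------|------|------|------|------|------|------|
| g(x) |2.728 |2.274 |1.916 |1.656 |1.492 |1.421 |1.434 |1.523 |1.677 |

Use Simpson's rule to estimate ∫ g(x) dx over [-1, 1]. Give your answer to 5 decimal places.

3.46542

h = 0.25, n = 8.
(h/3)·[y₀ + 4y₁ + 2y₂ + 4y₃ + 2y₄ + 4y₅ + 2y₆ + 4y₇ + y₈] = 0.083333·(41.585) = 3.46542.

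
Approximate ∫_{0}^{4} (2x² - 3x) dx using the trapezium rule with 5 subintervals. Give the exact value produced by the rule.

h = (4 − 0)/5 = 0.8.
Nodes x₀,…,x₅ = 0, 0.8, 1.6, 2.4, 3.2, 4.
f(x) = 2x² - 3x: f₀=0, f₁=-1.12, f₂=0.32, f₃=4.32, f₄=10.88, f₅=20.
(h/2)·[f₀ + 2f₁ + 2f₂ + 2f₃ + 2f₄ + f₅] = 0.4·(48.8) = 19.52.

19.52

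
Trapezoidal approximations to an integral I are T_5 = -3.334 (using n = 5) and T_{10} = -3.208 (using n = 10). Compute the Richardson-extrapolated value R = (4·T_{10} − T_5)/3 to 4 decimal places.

-3.1660

R = (4·T_{10} − T_5) / 3 = (4·(-3.208) − (-3.334))/3 = (-9.498)/3 = -3.1660.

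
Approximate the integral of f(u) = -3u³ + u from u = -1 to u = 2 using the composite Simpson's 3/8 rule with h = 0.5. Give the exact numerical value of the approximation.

-9.75

h = (2 − (-1))/6 = 0.5.
Nodes u₀,…,u₆ = -1, -0.5, 0, 0.5, 1, 1.5, 2.
f(u) = -3u³ + u: f₀=2, f₁=-0.125, f₂=0, f₃=0.125, f₄=-2, f₅=-8.625, f₆=-22.
(3h/8)·[f₀ + 3f₁ + 3f₂ + 2f₃ + 3f₄ + 3f₅ + f₆] = 0.1875·(-52) = -9.75.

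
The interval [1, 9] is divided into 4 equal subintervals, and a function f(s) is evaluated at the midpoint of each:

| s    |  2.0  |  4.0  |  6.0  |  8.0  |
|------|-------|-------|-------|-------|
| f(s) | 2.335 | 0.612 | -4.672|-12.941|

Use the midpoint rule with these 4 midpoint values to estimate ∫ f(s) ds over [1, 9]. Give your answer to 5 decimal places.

h = 2, n = 4.
h·[y(m₁) + y(m₂) + y(m₃) + y(m₄)] = 2·(-14.666) = -29.33200.

-29.33200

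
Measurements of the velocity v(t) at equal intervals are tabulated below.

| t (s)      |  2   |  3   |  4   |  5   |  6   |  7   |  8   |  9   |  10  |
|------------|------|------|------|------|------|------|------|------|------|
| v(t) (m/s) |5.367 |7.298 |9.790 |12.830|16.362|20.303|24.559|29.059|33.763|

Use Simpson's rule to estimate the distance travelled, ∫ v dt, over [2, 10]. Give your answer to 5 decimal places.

139.50400

h = 1, n = 8.
(h/3)·[y₀ + 4y₁ + 2y₂ + 4y₃ + 2y₄ + 4y₅ + 2y₆ + 4y₇ + y₈] = 0.333333·(418.512) = 139.50400.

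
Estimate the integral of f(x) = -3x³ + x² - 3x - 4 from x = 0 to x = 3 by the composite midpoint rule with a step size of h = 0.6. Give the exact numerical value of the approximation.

h = (3 − 0)/5 = 0.6.
Midpoints m₁,…,m₅ = 0.3, 0.9, 1.5, 2.1, 2.7.
f(m₁)=-4.891, f(m₂)=-8.077, f(m₃)=-16.375, f(m₄)=-33.673, f(m₅)=-63.859.
h·[f(m₁) + f(m₂) + f(m₃) + f(m₄) + f(m₅)] = 0.6·(-126.875) = -76.125.

-76.125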